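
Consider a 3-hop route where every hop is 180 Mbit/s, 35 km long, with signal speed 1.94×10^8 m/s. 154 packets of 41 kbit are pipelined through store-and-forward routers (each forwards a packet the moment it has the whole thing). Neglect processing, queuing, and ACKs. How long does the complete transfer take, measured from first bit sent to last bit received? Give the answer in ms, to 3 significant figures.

Per-hop transmission t_tx = L/R = 41000/180000000 = 0.227778 ms.
Per-hop propagation t_prop = 35000/194000000 = 0.180412 ms.
Pipeline fill: first packet needs 3·t_tx to clear all hops; remaining 153 packets each add one t_tx.
Total = (3+154-1)·t_tx + 3·t_prop = 156·0.227778 + 3·0.180412 = 36.1 ms.

36.1 ms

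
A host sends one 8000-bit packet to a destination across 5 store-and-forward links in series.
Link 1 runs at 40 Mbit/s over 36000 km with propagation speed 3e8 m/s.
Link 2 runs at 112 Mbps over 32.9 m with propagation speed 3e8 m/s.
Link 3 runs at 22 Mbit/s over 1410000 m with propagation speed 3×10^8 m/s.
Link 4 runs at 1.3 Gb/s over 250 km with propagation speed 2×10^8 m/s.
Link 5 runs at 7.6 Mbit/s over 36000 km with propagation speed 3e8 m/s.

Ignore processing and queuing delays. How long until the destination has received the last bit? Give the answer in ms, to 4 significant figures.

247.6 ms

Transmission delays (L/R per hop): 0.2, 0.0714286, 0.363636, 0.00615385, 1.05263 ms; sum = 1.69385 ms.
Propagation delays (d/s per hop): 120, 0.000109667, 4.7, 1.25, 120 ms; sum = 245.95 ms.
End-to-end = 247.6 ms.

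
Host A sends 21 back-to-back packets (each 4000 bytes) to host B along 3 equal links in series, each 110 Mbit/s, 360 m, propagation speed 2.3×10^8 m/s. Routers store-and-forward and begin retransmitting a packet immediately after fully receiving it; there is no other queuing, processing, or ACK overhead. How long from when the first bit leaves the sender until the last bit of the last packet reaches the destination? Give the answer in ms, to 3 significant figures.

6.70 ms

Per-hop transmission t_tx = L/R = 32000/110000000 = 0.290909 ms.
Per-hop propagation t_prop = 360/2.3e+08 = 0.00156522 ms.
Pipeline fill: first packet needs 3·t_tx to clear all hops; remaining 20 packets each add one t_tx.
Total = (3+21-1)·t_tx + 3·t_prop = 23·0.290909 + 3·0.00156522 = 6.70 ms.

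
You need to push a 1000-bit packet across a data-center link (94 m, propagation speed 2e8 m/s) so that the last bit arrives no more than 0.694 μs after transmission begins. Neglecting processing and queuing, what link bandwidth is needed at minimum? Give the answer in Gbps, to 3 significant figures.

Propagation delay = 94 / 200000000 = 0.47 μs.
Transmission budget = 0.694 − 0.47 = 0.224 μs.
R ≥ L / t_tx = 1000 bits / 2.24e-07 s = 4.46 Gbps.

4.46 Gbps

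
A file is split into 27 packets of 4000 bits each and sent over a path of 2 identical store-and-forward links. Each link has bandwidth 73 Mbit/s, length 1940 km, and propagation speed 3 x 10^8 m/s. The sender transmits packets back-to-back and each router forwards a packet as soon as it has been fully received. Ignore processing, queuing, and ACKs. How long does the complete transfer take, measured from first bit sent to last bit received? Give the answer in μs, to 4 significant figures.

14470 μs

Per-hop transmission t_tx = L/R = 4000/73000000 = 54.7945 μs.
Per-hop propagation t_prop = 1940000/300000000 = 6466.67 μs.
Pipeline fill: first packet needs 2·t_tx to clear all hops; remaining 26 packets each add one t_tx.
Total = (2+27-1)·t_tx + 2·t_prop = 28·54.7945 + 2·6466.67 = 14470 μs.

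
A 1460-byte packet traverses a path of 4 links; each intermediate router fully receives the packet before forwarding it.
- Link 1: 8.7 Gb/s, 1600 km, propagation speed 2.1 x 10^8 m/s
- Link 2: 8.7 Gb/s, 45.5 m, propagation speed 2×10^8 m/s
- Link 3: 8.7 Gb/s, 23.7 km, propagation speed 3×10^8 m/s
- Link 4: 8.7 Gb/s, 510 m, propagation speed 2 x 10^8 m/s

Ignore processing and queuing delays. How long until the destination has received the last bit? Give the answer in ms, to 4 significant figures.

7.706 ms

L = 1460 × 8 = 11680 bits.
Transmission delay per hop = L/R = 11680/8700000000 = 0.00134253 ms; 4 hops → 0.00537011 ms.
Propagation delays (d/s per hop): 7.61905, 0.0002275, 0.079, 0.00255 ms; sum = 7.70083 ms.
End-to-end = 7.706 ms.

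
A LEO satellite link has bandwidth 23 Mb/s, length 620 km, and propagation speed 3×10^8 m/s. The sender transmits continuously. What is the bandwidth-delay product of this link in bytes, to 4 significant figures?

5942 bytes

Propagation delay = 620000 / 300000000 = 0.00206667 s.
BDP = R × t_prop = 23000000 × 0.00206667 = 47533.3 bits.
In bytes: 47533.3/8 = 5942 bytes.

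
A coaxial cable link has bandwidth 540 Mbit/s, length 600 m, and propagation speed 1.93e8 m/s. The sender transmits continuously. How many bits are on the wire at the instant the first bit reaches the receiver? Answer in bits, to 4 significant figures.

Propagation delay = 600 / 193000000 = 3.10881e-06 s.
BDP = R × t_prop = 540000000 × 3.10881e-06 = 1678.76 bits.

1679 bits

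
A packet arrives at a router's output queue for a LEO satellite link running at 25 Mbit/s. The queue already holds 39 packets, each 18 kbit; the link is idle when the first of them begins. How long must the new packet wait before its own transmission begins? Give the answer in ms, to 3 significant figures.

Each queued packet: L/R = 18000/25000000 = 0.72 ms.
39 queued → 28.08 ms.
Queuing delay = 28.1 ms.

28.1 ms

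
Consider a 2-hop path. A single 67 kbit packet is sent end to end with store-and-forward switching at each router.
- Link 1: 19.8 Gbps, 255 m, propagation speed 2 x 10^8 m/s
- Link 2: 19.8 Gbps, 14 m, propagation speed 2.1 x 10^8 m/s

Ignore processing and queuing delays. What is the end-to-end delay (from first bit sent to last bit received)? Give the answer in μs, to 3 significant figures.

8.11 μs

L = 67000 bits.
Transmission delay per hop = L/R = 67000/19800000000 = 3.38384 μs; 2 hops → 6.76768 μs.
Propagation delays (d/s per hop): 1.275, 0.0666667 μs; sum = 1.34167 μs.
End-to-end = 8.11 μs.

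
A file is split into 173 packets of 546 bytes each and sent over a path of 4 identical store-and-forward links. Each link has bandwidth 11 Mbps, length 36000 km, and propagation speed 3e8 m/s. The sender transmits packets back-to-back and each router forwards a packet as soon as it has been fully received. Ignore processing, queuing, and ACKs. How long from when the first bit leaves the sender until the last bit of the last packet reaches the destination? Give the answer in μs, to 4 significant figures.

Per-hop transmission t_tx = L/R = 4368/11000000 = 397.091 μs.
Per-hop propagation t_prop = 36000000/300000000 = 120000 μs.
Pipeline fill: first packet needs 4·t_tx to clear all hops; remaining 172 packets each add one t_tx.
Total = (4+173-1)·t_tx + 4·t_prop = 176·397.091 + 4·120000 = 549900 μs.

549900 μs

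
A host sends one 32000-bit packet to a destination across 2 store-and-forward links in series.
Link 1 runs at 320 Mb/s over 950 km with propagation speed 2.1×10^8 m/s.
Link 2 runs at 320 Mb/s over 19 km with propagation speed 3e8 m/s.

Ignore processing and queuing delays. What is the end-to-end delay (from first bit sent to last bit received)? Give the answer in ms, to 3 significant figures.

4.79 ms

Transmission delay per hop = L/R = 32000/320000000 = 0.1 ms; 2 hops → 0.2 ms.
Propagation delays (d/s per hop): 4.52381, 0.0633333 ms; sum = 4.58714 ms.
End-to-end = 4.79 ms.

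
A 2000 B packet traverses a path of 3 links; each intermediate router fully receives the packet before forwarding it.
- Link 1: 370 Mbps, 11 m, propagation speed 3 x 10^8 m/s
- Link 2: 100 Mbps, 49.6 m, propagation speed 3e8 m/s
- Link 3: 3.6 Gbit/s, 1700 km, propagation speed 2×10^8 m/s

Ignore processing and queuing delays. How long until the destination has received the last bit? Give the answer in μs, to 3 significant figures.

L = 2000 × 8 = 16000 bits.
Transmission delays (L/R per hop): 43.2432, 160, 4.44444 μs; sum = 207.688 μs.
Propagation delays (d/s per hop): 0.0366667, 0.165333, 8500 μs; sum = 8500.2 μs.
End-to-end = 8710 μs.

8710 μs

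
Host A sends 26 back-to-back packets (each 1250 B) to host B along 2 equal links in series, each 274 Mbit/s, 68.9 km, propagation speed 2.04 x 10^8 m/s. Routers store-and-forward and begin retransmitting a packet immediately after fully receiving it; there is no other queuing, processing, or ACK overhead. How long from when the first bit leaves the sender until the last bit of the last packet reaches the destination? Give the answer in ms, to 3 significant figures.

1.66 ms

Per-hop transmission t_tx = L/R = 10000/274000000 = 0.0364964 ms.
Per-hop propagation t_prop = 68900/204000000 = 0.337745 ms.
Pipeline fill: first packet needs 2·t_tx to clear all hops; remaining 25 packets each add one t_tx.
Total = (2+26-1)·t_tx + 2·t_prop = 27·0.0364964 + 2·0.337745 = 1.66 ms.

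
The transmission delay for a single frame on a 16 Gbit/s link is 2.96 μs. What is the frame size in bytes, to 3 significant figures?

L = R × t_tx = 16000000000 b/s × 2.96e-06 s = 47360 bits.
In bytes: 47360 / 8 = 5920 bytes.

5920 bytes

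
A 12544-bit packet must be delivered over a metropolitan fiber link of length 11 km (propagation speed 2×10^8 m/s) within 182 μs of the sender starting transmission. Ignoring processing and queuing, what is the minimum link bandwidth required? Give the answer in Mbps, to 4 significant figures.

98.77 Mbps

Propagation delay = 11000 / 200000000 = 55 μs.
Transmission budget = 182 − 55 = 127 μs.
R ≥ L / t_tx = 12544 bits / 0.000127 s = 98.77 Mbps.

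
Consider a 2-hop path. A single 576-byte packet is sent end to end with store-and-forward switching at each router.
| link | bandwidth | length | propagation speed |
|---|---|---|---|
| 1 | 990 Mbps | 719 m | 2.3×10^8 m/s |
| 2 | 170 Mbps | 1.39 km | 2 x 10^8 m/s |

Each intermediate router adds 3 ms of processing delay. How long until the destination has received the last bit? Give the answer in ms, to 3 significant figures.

L = 576 × 8 = 4608 bits.
Transmission delays (L/R per hop): 0.00465455, 0.0271059 ms; sum = 0.0317604 ms.
Propagation delays (d/s per hop): 0.00312609, 0.00695 ms; sum = 0.0100761 ms.
Processing at 1 router(s): 1 × 3 ms = 3 ms.
End-to-end = 3.04 ms.

3.04 ms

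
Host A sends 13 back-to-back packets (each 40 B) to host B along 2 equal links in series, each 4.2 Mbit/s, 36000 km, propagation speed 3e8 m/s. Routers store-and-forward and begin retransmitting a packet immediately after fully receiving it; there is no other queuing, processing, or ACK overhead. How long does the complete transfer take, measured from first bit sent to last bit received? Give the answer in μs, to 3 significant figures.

Per-hop transmission t_tx = L/R = 320/4200000 = 76.1905 μs.
Per-hop propagation t_prop = 36000000/300000000 = 120000 μs.
Pipeline fill: first packet needs 2·t_tx to clear all hops; remaining 12 packets each add one t_tx.
Total = (2+13-1)·t_tx + 2·t_prop = 14·76.1905 + 2·120000 = 241000 μs.

241000 μs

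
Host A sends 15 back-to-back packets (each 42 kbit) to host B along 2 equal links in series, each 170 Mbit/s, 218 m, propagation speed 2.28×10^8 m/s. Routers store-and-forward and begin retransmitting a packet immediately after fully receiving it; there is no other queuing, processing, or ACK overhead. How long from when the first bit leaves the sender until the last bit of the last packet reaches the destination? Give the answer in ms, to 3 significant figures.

Per-hop transmission t_tx = L/R = 42000/170000000 = 0.247059 ms.
Per-hop propagation t_prop = 218/2.28e+08 = 0.00095614 ms.
Pipeline fill: first packet needs 2·t_tx to clear all hops; remaining 14 packets each add one t_tx.
Total = (2+15-1)·t_tx + 2·t_prop = 16·0.247059 + 2·0.00095614 = 3.95 ms.

3.95 ms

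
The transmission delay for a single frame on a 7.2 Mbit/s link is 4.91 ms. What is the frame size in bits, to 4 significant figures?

35350 bits

L = R × t_tx = 7200000 b/s × 0.00491 s = 35352 bits.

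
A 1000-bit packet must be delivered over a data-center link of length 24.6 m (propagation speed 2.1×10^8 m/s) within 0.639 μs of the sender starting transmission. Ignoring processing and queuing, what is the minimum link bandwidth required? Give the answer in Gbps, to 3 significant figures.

Propagation delay = 24.6 / 210000000 = 0.117143 μs.
Transmission budget = 0.639 − 0.117143 = 0.521857 μs.
R ≥ L / t_tx = 1000 bits / 5.21857e-07 s = 1.92 Gbps.

1.92 Gbps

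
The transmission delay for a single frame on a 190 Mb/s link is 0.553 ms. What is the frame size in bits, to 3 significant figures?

105000 bits

L = R × t_tx = 190000000 b/s × 0.000553 s = 105070 bits.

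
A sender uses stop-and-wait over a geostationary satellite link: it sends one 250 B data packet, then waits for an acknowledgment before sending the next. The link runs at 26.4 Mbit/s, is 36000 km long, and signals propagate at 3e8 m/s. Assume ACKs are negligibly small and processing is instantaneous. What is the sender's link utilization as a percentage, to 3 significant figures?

0.0316 %

t_tx = L/R = 2000/26400000 = 7.57576e-05 s.
t_prop = 36000000/300000000 = 0.12 s; RTT = 0.24 s.
Cycle = t_tx + RTT = 0.240076 s.
Utilization = t_tx / cycle = 7.57576e-05/0.240076 = 0.0316 %.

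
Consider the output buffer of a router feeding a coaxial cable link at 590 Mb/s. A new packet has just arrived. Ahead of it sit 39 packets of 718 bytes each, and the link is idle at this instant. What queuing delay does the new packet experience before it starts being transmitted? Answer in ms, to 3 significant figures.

Each queued packet: L/R = 5744/590000000 = 0.00973559 ms.
39 queued → 0.379688 ms.
Queuing delay = 0.380 ms.

0.380 ms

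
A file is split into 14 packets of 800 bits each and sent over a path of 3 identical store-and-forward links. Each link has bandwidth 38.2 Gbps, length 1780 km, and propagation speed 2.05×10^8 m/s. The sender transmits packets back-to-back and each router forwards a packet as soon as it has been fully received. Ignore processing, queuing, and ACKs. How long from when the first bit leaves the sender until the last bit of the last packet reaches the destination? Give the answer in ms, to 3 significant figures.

Per-hop transmission t_tx = L/R = 800/38200000000 = 2.09424e-05 ms.
Per-hop propagation t_prop = 1780000/2.05e+08 = 8.68293 ms.
Pipeline fill: first packet needs 3·t_tx to clear all hops; remaining 13 packets each add one t_tx.
Total = (3+14-1)·t_tx + 3·t_prop = 16·2.09424e-05 + 3·8.68293 = 26.0 ms.

26.0 ms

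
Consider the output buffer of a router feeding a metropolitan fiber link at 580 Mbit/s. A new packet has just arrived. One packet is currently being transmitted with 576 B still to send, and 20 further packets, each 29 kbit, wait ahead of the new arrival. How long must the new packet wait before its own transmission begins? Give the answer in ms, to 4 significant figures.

1.008 ms

Each queued packet: L/R = 29000/580000000 = 0.05 ms.
20 queued → 1 ms.
Plus remaining 4608 bits of current packet: 0.00794483 ms.
Queuing delay = 1.008 ms.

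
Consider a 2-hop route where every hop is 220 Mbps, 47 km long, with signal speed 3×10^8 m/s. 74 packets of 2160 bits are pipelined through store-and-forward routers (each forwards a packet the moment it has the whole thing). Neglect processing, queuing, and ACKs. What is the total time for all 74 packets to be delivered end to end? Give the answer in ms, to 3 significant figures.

1.05 ms

Per-hop transmission t_tx = L/R = 2160/220000000 = 0.00981818 ms.
Per-hop propagation t_prop = 47000/300000000 = 0.156667 ms.
Pipeline fill: first packet needs 2·t_tx to clear all hops; remaining 73 packets each add one t_tx.
Total = (2+74-1)·t_tx + 2·t_prop = 75·0.00981818 + 2·0.156667 = 1.05 ms.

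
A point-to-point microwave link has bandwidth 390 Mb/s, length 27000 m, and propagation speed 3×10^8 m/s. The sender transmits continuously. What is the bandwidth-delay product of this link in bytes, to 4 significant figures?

4388 bytes

Propagation delay = 27000 / 300000000 = 9e-05 s.
BDP = R × t_prop = 390000000 × 9e-05 = 35100 bits.
In bytes: 35100/8 = 4388 bytes.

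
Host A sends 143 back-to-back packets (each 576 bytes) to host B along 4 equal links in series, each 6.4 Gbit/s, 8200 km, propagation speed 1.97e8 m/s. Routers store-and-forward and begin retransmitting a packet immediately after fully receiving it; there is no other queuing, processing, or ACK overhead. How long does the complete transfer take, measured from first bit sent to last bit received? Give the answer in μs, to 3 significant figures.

Per-hop transmission t_tx = L/R = 4608/6400000000 = 0.72 μs.
Per-hop propagation t_prop = 8200000/197000000 = 41624.4 μs.
Pipeline fill: first packet needs 4·t_tx to clear all hops; remaining 142 packets each add one t_tx.
Total = (4+143-1)·t_tx + 4·t_prop = 146·0.72 + 4·41624.4 = 167000 μs.

167000 μs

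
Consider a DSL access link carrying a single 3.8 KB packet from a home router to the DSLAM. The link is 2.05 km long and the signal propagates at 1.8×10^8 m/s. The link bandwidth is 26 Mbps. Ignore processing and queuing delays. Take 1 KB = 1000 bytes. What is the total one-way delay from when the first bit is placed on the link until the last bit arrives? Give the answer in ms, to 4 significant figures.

L = 30400 bits.
Transmission delay = L/R = 30400 / 26000000 = 1.16923 ms.
Propagation delay = d/s = 2050 m / 180000000 m/s = 0.0113889 ms.
Total = 1.181 ms.

1.181 ms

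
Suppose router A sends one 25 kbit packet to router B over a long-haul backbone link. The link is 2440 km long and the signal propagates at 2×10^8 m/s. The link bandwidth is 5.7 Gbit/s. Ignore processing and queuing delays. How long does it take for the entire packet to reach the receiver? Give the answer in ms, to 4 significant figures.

12.20 ms

L = 25000 bits.
Transmission delay = L/R = 25000 / 5700000000 = 0.00438596 ms.
Propagation delay = d/s = 2440000 m / 200000000 m/s = 12.2 ms.
Total = 12.20 ms.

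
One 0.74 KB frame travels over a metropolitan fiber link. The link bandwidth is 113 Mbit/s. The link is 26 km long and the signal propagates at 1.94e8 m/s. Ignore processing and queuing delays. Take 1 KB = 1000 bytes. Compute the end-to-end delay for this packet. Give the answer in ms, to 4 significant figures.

L = 5920 bits.
Transmission delay = L/R = 5920 / 113000000 = 0.0523894 ms.
Propagation delay = d/s = 26000 m / 194000000 m/s = 0.134021 ms.
Total = 0.1864 ms.

0.1864 ms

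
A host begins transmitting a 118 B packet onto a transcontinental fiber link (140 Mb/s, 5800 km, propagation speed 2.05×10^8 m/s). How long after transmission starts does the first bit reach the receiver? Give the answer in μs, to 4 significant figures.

First bit experiences only propagation delay: d/s = 5800000/2.05e+08 = 28290 μs.

28290 μs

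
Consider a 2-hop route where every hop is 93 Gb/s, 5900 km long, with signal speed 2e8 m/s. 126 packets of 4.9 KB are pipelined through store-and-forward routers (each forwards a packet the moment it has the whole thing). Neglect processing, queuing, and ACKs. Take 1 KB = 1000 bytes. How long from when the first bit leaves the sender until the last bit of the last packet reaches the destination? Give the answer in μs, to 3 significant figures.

Per-hop transmission t_tx = L/R = 39200/93000000000 = 0.421505 μs.
Per-hop propagation t_prop = 5900000/200000000 = 29500 μs.
Pipeline fill: first packet needs 2·t_tx to clear all hops; remaining 125 packets each add one t_tx.
Total = (2+126-1)·t_tx + 2·t_prop = 127·0.421505 + 2·29500 = 59100 μs.

59100 μs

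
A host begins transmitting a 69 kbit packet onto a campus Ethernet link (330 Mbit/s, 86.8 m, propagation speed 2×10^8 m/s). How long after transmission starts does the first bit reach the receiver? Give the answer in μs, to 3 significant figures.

0.434 μs

First bit experiences only propagation delay: d/s = 86.8/200000000 = 0.434 μs.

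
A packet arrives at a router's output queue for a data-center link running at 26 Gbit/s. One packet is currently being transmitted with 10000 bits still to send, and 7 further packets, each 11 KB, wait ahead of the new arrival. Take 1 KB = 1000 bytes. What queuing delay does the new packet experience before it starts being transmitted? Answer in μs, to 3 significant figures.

24.1 μs

Each queued packet: L/R = 88000/26000000000 = 3.38462 μs.
7 queued → 23.6923 μs.
Plus remaining 10000 bits of current packet: 0.384615 μs.
Queuing delay = 24.1 μs.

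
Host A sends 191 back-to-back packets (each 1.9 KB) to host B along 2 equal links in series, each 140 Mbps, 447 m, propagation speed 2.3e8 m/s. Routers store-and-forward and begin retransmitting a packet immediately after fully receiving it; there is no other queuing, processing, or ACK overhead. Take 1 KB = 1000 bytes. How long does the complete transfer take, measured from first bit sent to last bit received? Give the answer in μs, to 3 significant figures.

Per-hop transmission t_tx = L/R = 15200/140000000 = 108.571 μs.
Per-hop propagation t_prop = 447/2.3e+08 = 1.94348 μs.
Pipeline fill: first packet needs 2·t_tx to clear all hops; remaining 190 packets each add one t_tx.
Total = (2+191-1)·t_tx + 2·t_prop = 192·108.571 + 2·1.94348 = 20800 μs.

20800 μs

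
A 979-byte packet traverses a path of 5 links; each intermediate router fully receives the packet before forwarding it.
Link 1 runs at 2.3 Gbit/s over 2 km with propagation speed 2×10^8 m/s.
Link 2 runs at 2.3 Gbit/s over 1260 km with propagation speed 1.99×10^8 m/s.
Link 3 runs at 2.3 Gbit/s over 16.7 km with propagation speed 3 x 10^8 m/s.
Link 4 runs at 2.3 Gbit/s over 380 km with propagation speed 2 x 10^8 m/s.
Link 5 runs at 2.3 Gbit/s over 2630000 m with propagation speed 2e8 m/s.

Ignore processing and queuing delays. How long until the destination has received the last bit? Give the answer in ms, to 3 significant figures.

21.5 ms

L = 979 × 8 = 7832 bits.
Transmission delay per hop = L/R = 7832/2300000000 = 0.00340522 ms; 5 hops → 0.0170261 ms.
Propagation delays (d/s per hop): 0.01, 6.33166, 0.0556667, 1.9, 13.15 ms; sum = 21.4473 ms.
End-to-end = 21.5 ms.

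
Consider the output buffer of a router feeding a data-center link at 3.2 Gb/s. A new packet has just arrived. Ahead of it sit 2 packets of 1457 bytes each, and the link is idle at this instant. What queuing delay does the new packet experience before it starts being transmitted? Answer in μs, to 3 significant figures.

Each queued packet: L/R = 11656/3200000000 = 3.6425 μs.
2 queued → 7.285 μs.
Queuing delay = 7.29 μs.

7.29 μs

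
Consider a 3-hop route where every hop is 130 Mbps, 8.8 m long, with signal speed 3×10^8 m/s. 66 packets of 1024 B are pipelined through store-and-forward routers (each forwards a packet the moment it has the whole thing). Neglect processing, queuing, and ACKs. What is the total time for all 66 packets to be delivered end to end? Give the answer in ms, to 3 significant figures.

Per-hop transmission t_tx = L/R = 8192/130000000 = 0.0630154 ms.
Per-hop propagation t_prop = 8.8/300000000 = 2.93333e-05 ms.
Pipeline fill: first packet needs 3·t_tx to clear all hops; remaining 65 packets each add one t_tx.
Total = (3+66-1)·t_tx + 3·t_prop = 68·0.0630154 + 3·2.93333e-05 = 4.29 ms.

4.29 ms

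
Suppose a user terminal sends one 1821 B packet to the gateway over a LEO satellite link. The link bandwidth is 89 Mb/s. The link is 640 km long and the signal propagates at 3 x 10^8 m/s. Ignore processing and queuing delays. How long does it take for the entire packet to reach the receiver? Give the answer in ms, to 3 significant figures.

L = 1821 × 8 = 14568 bits.
Transmission delay = L/R = 14568 / 89000000 = 0.163685 ms.
Propagation delay = d/s = 640000 m / 300000000 m/s = 2.13333 ms.
Total = 2.30 ms.

2.30 ms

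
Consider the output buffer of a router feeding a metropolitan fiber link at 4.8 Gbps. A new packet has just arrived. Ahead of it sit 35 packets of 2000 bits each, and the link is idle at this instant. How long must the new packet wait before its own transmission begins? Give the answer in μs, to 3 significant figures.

14.6 μs

Each queued packet: L/R = 2000/4800000000 = 0.416667 μs.
35 queued → 14.5833 μs.
Queuing delay = 14.6 μs.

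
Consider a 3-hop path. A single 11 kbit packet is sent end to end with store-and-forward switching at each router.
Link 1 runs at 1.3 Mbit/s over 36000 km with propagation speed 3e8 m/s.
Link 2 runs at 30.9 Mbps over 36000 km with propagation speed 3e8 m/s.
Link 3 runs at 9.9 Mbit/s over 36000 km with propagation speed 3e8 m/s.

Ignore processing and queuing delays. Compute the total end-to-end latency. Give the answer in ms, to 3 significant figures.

370 ms

L = 11000 bits.
Transmission delays (L/R per hop): 8.46154, 0.355987, 1.11111 ms; sum = 9.92864 ms.
Propagation delays (d/s per hop): 120, 120, 120 ms; sum = 360 ms.
End-to-end = 370 ms.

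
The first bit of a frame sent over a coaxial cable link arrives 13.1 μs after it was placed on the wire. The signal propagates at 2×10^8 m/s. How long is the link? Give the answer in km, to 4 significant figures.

d = s × t_prop = 200000000 × 1.31e-05 = 2.620 km.

2.620 km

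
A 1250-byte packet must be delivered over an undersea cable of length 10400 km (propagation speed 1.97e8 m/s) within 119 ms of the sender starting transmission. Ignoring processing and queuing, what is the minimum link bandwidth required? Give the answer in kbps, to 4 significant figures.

L = 10000 bits.
Propagation delay = 10400000 / 197000000 = 52.7919 ms.
Transmission budget = 119 − 52.7919 = 66.2081 ms.
R ≥ L / t_tx = 10000 bits / 0.0662081 s = 151.0 kbps.

151.0 kbps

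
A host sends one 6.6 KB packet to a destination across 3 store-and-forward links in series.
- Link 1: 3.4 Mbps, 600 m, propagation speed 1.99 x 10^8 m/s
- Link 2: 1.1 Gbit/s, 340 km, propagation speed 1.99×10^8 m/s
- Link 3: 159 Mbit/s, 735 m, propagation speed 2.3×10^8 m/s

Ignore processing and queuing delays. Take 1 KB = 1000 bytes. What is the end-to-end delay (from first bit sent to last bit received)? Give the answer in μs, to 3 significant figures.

17600 μs

L = 52800 bits.
Transmission delays (L/R per hop): 15529.4, 48, 332.075 μs; sum = 15909.5 μs.
Propagation delays (d/s per hop): 3.01508, 1708.54, 3.19565 μs; sum = 1714.75 μs.
End-to-end = 17600 μs.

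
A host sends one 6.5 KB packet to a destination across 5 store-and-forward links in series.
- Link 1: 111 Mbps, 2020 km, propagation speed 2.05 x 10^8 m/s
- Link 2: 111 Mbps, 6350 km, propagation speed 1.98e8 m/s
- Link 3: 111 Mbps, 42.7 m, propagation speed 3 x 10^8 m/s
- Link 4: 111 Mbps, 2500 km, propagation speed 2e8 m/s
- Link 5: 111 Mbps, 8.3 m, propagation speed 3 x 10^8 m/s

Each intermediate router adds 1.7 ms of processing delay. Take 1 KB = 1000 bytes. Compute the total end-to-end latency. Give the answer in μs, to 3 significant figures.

L = 52000 bits.
Transmission delay per hop = L/R = 52000/111000000 = 468.468 μs; 5 hops → 2342.34 μs.
Propagation delays (d/s per hop): 9853.66, 32070.7, 0.142333, 12500, 0.0276667 μs; sum = 54424.5 μs.
Processing at 4 router(s): 4 × 1.7 ms = 6800 μs.
End-to-end = 63600 μs.

63600 μs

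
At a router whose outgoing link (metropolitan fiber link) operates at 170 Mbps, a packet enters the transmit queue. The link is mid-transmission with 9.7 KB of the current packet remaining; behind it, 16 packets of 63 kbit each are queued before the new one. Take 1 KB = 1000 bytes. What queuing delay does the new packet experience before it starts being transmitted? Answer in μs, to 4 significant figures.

Each queued packet: L/R = 63000/170000000 = 370.588 μs.
16 queued → 5929.41 μs.
Plus remaining 77600 bits of current packet: 456.471 μs.
Queuing delay = 6386 μs.

6386 μs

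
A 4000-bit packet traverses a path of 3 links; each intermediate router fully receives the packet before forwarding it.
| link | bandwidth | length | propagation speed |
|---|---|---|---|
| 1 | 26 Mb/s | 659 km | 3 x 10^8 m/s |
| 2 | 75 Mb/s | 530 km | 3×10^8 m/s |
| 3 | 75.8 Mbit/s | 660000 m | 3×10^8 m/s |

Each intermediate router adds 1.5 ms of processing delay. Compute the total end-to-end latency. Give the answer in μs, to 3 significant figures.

9420 μs

Transmission delays (L/R per hop): 153.846, 53.3333, 52.7704 μs; sum = 259.95 μs.
Propagation delays (d/s per hop): 2196.67, 1766.67, 2200 μs; sum = 6163.33 μs.
Processing at 2 router(s): 2 × 1.5 ms = 3000 μs.
End-to-end = 9420 μs.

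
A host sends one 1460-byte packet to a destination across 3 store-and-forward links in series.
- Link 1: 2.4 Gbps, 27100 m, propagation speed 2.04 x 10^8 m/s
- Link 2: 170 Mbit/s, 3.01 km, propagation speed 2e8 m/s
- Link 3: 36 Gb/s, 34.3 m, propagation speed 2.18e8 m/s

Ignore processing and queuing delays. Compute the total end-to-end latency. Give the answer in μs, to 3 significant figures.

L = 1460 × 8 = 11680 bits.
Transmission delays (L/R per hop): 4.86667, 68.7059, 0.324444 μs; sum = 73.897 μs.
Propagation delays (d/s per hop): 132.843, 15.05, 0.157339 μs; sum = 148.05 μs.
End-to-end = 222 μs.

222 μs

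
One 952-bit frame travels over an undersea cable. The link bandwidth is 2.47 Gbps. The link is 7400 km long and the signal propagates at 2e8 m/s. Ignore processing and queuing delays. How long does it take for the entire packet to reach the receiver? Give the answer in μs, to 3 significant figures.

37000 μs

Transmission delay = L/R = 952 / 2470000000 = 0.385425 μs.
Propagation delay = d/s = 7400000 m / 200000000 m/s = 37000 μs.
Total = 37000 μs.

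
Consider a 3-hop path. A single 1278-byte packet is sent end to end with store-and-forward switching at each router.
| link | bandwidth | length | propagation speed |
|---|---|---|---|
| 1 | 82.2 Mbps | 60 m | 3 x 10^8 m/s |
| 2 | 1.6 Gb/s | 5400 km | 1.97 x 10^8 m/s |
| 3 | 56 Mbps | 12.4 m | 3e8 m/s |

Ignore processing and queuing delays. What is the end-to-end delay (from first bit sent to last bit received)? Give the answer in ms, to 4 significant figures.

L = 1278 × 8 = 10224 bits.
Transmission delays (L/R per hop): 0.12438, 0.00639, 0.182571 ms; sum = 0.313341 ms.
Propagation delays (d/s per hop): 0.0002, 27.4112, 4.13333e-05 ms; sum = 27.4114 ms.
End-to-end = 27.72 ms.

27.72 ms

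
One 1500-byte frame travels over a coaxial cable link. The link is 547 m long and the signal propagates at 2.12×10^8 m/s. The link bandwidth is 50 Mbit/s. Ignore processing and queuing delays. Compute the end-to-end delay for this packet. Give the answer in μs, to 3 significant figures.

243 μs

L = 1500 × 8 = 12000 bits.
Transmission delay = L/R = 12000 / 50000000 = 240 μs.
Propagation delay = d/s = 547 m / 212000000 m/s = 2.58019 μs.
Total = 243 μs.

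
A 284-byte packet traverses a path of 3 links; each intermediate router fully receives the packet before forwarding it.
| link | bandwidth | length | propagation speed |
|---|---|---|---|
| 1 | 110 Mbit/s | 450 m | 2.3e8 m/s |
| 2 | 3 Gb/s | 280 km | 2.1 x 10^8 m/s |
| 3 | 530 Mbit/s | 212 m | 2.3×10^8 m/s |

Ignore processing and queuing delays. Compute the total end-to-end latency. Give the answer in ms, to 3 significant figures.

L = 284 × 8 = 2272 bits.
Transmission delays (L/R per hop): 0.0206545, 0.000757333, 0.00428679 ms; sum = 0.0256987 ms.
Propagation delays (d/s per hop): 0.00195652, 1.33333, 0.000921739 ms; sum = 1.33621 ms.
End-to-end = 1.36 ms.

1.36 ms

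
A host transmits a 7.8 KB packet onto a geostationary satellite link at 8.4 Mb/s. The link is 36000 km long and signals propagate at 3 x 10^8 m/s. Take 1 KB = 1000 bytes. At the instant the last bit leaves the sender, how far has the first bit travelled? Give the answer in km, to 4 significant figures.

2229 km

t_tx = L/R = 62400/8400000 = 0.00742857 s.
Distance = s × t_tx = 300000000 × 0.00742857 = 2229 km.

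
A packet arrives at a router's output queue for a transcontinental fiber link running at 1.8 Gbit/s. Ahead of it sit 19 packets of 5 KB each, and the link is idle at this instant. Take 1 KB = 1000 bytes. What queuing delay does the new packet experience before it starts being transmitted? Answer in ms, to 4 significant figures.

0.4222 ms

Each queued packet: L/R = 40000/1800000000 = 0.0222222 ms.
19 queued → 0.422222 ms.
Queuing delay = 0.4222 ms.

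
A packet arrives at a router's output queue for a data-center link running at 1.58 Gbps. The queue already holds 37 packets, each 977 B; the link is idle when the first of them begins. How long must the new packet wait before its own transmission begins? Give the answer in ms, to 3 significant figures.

Each queued packet: L/R = 7816/1580000000 = 0.00494684 ms.
37 queued → 0.183033 ms.
Queuing delay = 0.183 ms.

0.183 ms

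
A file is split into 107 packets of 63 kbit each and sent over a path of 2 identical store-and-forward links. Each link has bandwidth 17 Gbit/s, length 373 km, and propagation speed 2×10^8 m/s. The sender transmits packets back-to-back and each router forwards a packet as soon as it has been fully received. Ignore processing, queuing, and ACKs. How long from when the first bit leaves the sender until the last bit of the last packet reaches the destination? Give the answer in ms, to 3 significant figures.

4.13 ms

Per-hop transmission t_tx = L/R = 63000/17000000000 = 0.00370588 ms.
Per-hop propagation t_prop = 373000/200000000 = 1.865 ms.
Pipeline fill: first packet needs 2·t_tx to clear all hops; remaining 106 packets each add one t_tx.
Total = (2+107-1)·t_tx + 2·t_prop = 108·0.00370588 + 2·1.865 = 4.13 ms.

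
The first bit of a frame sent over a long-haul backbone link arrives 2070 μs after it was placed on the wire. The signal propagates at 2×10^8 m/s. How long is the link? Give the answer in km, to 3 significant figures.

d = s × t_prop = 200000000 × 0.00207 = 414 km.

414 km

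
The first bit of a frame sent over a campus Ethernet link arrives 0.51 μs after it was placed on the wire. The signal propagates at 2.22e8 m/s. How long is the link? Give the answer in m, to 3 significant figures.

d = s × t_prop = 2.22e+08 × 5.1e-07 = 113 m.

113 m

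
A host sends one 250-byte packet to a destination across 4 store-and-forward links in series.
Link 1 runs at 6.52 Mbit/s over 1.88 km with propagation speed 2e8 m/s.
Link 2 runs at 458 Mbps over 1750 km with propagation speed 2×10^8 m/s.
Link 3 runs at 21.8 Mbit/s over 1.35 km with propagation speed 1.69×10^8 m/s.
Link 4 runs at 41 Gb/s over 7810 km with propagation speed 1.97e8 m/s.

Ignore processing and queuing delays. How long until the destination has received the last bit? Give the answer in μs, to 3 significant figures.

48800 μs

L = 250 × 8 = 2000 bits.
Transmission delays (L/R per hop): 306.748, 4.36681, 91.7431, 0.0487805 μs; sum = 402.907 μs.
Propagation delays (d/s per hop): 9.4, 8750, 7.98817, 39644.7 μs; sum = 48412.1 μs.
End-to-end = 48800 μs.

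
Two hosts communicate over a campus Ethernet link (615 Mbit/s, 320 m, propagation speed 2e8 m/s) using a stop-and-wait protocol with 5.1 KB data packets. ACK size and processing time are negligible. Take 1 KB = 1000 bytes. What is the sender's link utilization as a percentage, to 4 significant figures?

t_tx = L/R = 40800/615000000 = 6.63415e-05 s.
t_prop = 320/200000000 = 1.6e-06 s; RTT = 3.2e-06 s.
Cycle = t_tx + RTT = 6.95415e-05 s.
Utilization = t_tx / cycle = 6.63415e-05/6.95415e-05 = 95.40 %.

95.40 %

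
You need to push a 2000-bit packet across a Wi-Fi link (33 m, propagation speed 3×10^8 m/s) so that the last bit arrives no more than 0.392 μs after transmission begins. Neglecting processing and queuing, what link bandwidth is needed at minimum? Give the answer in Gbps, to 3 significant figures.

Propagation delay = 33 / 300000000 = 0.11 μs.
Transmission budget = 0.392 − 0.11 = 0.282 μs.
R ≥ L / t_tx = 2000 bits / 2.82e-07 s = 7.09 Gbps.

7.09 Gbps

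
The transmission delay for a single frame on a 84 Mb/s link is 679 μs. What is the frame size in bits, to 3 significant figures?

57000 bits

L = R × t_tx = 84000000 b/s × 0.000679 s = 57036 bits.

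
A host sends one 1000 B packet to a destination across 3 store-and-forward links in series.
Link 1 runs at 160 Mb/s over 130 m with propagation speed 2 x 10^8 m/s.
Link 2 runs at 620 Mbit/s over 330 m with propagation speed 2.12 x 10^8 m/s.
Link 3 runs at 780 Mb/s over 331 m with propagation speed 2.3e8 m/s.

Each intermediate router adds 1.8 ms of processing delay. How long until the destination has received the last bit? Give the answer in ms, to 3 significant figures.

3.68 ms

L = 1000 × 8 = 8000 bits.
Transmission delays (L/R per hop): 0.05, 0.0129032, 0.0102564 ms; sum = 0.0731596 ms.
Propagation delays (d/s per hop): 0.00065, 0.0015566, 0.00143913 ms; sum = 0.00364573 ms.
Processing at 2 router(s): 2 × 1.8 ms = 3.6 ms.
End-to-end = 3.68 ms.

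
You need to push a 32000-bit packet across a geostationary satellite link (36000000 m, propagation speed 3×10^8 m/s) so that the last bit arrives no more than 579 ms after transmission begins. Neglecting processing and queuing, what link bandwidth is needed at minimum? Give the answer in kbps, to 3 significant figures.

69.7 kbps

Propagation delay = 36000000 / 300000000 = 120 ms.
Transmission budget = 579 − 120 = 459 ms.
R ≥ L / t_tx = 32000 bits / 0.459 s = 69.7 kbps.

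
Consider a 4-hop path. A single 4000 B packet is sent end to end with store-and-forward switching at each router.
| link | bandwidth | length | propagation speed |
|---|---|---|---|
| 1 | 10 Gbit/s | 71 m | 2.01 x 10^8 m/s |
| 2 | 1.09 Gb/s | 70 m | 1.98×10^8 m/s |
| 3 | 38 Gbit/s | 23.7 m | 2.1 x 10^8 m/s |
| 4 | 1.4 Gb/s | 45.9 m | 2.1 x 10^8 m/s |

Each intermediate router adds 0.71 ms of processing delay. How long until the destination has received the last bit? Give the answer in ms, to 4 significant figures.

2.187 ms

L = 4000 × 8 = 32000 bits.
Transmission delays (L/R per hop): 0.0032, 0.0293578, 0.000842105, 0.0228571 ms; sum = 0.056257 ms.
Propagation delays (d/s per hop): 0.000353234, 0.000353535, 0.000112857, 0.000218571 ms; sum = 0.0010382 ms.
Processing at 3 router(s): 3 × 0.71 ms = 2.13 ms.
End-to-end = 2.187 ms.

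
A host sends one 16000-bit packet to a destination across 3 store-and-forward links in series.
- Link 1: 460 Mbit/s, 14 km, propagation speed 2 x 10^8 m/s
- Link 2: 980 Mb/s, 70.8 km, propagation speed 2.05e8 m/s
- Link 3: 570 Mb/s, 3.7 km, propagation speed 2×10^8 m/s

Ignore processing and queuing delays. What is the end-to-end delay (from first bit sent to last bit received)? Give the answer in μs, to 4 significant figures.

Transmission delays (L/R per hop): 34.7826, 16.3265, 28.0702 μs; sum = 79.1793 μs.
Propagation delays (d/s per hop): 70, 345.366, 18.5 μs; sum = 433.866 μs.
End-to-end = 513.0 μs.

513.0 μs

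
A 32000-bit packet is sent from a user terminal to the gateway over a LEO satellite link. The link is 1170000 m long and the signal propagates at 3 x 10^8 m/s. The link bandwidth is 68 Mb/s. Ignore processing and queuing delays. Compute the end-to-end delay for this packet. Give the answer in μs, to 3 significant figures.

4370 μs

Transmission delay = L/R = 32000 / 68000000 = 470.588 μs.
Propagation delay = d/s = 1170000 m / 300000000 m/s = 3900 μs.
Total = 4370 μs.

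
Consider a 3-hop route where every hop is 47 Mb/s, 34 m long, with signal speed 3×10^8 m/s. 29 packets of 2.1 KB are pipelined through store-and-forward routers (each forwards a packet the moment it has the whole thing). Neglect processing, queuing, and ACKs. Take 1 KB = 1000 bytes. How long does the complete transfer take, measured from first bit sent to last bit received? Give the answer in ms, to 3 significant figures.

11.1 ms

Per-hop transmission t_tx = L/R = 16800/47000000 = 0.357447 ms.
Per-hop propagation t_prop = 34/300000000 = 0.000113333 ms.
Pipeline fill: first packet needs 3·t_tx to clear all hops; remaining 28 packets each add one t_tx.
Total = (3+29-1)·t_tx + 3·t_prop = 31·0.357447 + 3·0.000113333 = 11.1 ms.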